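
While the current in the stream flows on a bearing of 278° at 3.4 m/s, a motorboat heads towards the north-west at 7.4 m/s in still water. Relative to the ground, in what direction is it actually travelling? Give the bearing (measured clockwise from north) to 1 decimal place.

Taking east as x and north as y: velocity relative to the water = (-5.233, 5.233) m/s; the water relative to ground = (-3.367, 0.473) m/s.
Velocity relative to ground = (-5.233, 5.233) + (-3.367, 0.473) = (-8.600, 5.706) m/s.
Bearing = atan2(-8.60, 5.71) = 303.56° clockwise from north.

303.6°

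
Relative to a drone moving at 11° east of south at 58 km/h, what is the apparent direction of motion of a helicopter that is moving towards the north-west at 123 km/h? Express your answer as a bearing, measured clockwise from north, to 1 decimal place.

Taking east as x and north as y: helicopter velocity = (-86.974, 86.974) km/h; drone velocity = (11.067, -56.934) km/h.
Velocity of helicopter relative to drone = (-86.974, 86.974) − (11.067, -56.934) = (-98.041, 143.909) km/h.
Bearing = atan2(-98.04, 143.91) = 325.73° clockwise from north.

325.7°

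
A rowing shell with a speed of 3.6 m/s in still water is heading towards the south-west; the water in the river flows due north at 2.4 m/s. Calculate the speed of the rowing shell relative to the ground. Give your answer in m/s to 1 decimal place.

Taking east as x and north as y: velocity relative to the water = (-2.546, -2.546) m/s; the water relative to ground = (0.000, 2.400) m/s.
Velocity relative to ground = (-2.546, -2.546) + (0.000, 2.400) = (-2.546, -0.146) m/s.
Speed = |(-2.546, -0.146)| = 2.550 m/s.

2.5 m/s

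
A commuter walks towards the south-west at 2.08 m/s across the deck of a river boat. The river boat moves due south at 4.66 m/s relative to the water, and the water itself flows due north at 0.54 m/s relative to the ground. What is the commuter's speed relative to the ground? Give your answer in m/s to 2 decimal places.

In east/north components (m/s): commuter relative to river boat = (-1.471, -1.471); river boat relative to water = (0.000, -4.660); water relative to ground = (0.000, 0.540).
Sum = (-1.471, -5.591) m/s.
Speed = |(-1.471, -5.591)| = 5.781 m/s.

5.78 m/s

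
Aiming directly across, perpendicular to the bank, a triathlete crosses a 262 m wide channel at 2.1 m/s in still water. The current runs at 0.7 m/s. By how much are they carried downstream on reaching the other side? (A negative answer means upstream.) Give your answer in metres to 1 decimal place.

87.3 m

Perpendicular speed = 2.100 m/s; crossing time = 262 / 2.100 = 124.762 s.
Net downstream speed = 0.700 m/s.
Drift = 0.700 × 124.762 = 87.333 m (downstream).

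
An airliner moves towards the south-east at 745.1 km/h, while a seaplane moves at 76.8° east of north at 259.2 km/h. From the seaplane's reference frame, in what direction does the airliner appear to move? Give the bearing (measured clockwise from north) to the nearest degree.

Taking east as x and north as y: airliner velocity = (526.865, -526.865) km/h; seaplane velocity = (252.352, 59.189) km/h.
Velocity of airliner relative to seaplane = (526.865, -526.865) − (252.352, 59.189) = (274.514, -586.054) km/h.
Bearing = atan2(274.51, -586.05) = 154.90° clockwise from north.

155°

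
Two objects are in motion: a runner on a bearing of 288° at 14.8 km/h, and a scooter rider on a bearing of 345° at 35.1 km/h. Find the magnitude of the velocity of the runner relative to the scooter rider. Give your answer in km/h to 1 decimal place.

Taking east as x and north as y: runner velocity = (-14.076, 4.573) km/h; scooter rider velocity = (-9.085, 33.904) km/h.
Velocity of runner relative to scooter rider = (-14.076, 4.573) − (-9.085, 33.904) = (-4.991, -29.331) km/h.
Magnitude = |(-4.991, -29.331)| = 29.752 km/h.

29.8 km/h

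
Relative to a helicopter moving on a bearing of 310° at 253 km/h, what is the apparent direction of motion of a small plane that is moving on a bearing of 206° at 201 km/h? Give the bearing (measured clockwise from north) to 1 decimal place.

162.9°

Taking east as x and north as y: small plane velocity = (-88.113, -180.658) km/h; helicopter velocity = (-193.809, 162.625) km/h.
Velocity of small plane relative to helicopter = (-88.113, -180.658) − (-193.809, 162.625) = (105.697, -343.283) km/h.
Bearing = atan2(105.70, -343.28) = 162.89° clockwise from north.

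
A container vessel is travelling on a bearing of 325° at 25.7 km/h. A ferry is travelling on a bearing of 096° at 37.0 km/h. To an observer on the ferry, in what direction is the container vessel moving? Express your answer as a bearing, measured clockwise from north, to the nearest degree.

296°

Taking east as x and north as y: container vessel velocity = (-14.741, 21.052) km/h; ferry velocity = (36.797, -3.868) km/h.
Velocity of container vessel relative to ferry = (-14.741, 21.052) − (36.797, -3.868) = (-51.538, 24.920) km/h.
Bearing = atan2(-51.54, 24.92) = 295.80° clockwise from north.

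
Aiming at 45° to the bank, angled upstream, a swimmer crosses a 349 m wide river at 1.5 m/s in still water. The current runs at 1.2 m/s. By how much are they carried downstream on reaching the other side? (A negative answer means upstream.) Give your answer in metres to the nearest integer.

46 m

Perpendicular speed = 1.061 m/s; crossing time = 349 / 1.061 = 329.040 s.
Net downstream speed = 0.139 m/s.
Drift = 0.139 × 329.040 = 45.848 m (downstream).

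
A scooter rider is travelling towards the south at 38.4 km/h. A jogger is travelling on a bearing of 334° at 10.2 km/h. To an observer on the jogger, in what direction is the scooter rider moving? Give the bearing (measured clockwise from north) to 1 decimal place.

174.6°

Taking east as x and north as y: scooter rider velocity = (0.000, -38.400) km/h; jogger velocity = (-4.471, 9.168) km/h.
Velocity of scooter rider relative to jogger = (0.000, -38.400) − (-4.471, 9.168) = (4.471, -47.568) km/h.
Bearing = atan2(4.47, -47.57) = 174.63° clockwise from north.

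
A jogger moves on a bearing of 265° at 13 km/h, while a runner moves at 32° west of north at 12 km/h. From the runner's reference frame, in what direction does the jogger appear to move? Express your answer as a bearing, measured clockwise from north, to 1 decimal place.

210.2°

Taking east as x and north as y: jogger velocity = (-12.951, -1.133) km/h; runner velocity = (-6.359, 10.177) km/h.
Velocity of jogger relative to runner = (-12.951, -1.133) − (-6.359, 10.177) = (-6.591, -11.310) km/h.
Bearing = atan2(-6.59, -11.31) = 210.23° clockwise from north.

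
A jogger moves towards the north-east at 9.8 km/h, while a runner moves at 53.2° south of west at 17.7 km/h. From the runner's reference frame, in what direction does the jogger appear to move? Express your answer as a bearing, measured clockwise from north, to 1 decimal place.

039.7°

Taking east as x and north as y: jogger velocity = (6.930, 6.930) km/h; runner velocity = (-10.603, -14.173) km/h.
Velocity of jogger relative to runner = (6.930, 6.930) − (-10.603, -14.173) = (17.532, 21.103) km/h.
Bearing = atan2(17.53, 21.10) = 39.72° clockwise from north.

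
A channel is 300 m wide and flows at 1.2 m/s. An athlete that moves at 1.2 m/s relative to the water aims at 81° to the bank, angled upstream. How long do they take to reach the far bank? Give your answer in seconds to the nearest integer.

253 s

The component of the athlete's velocity perpendicular to the bank is 1.2 × sin 81° = 1.185 m/s.
Only the cross-stream component determines the crossing time; the current contributes nothing perpendicular to the bank.
Time = 300 / 1.185 = 253.116 s.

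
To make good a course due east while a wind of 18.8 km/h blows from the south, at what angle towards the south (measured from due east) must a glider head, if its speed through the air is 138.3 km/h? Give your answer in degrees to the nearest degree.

The wind pushes perpendicular to the desired track; the heading must have a component into the wind equal to 18.8 km/h: 138.3 sin θ = 18.8.
sin θ = 0.1359, so θ = 7.813°.

8°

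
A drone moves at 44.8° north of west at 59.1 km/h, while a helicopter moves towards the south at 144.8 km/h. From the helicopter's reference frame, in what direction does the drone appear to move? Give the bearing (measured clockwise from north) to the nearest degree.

Taking east as x and north as y: drone velocity = (-41.936, 41.644) km/h; helicopter velocity = (0.000, -144.800) km/h.
Velocity of drone relative to helicopter = (-41.936, 41.644) − (0.000, -144.800) = (-41.936, 186.444) km/h.
Bearing = atan2(-41.94, 186.44) = 347.32° clockwise from north.

347°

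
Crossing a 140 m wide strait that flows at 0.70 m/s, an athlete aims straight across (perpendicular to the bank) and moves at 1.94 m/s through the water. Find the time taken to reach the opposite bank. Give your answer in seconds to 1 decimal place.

The component of the athlete's velocity perpendicular to the bank is 1.94 m/s.
The current is parallel to the bank, so it does not affect the crossing time.
Time = 140 / 1.940 = 72.165 s.

72.2 s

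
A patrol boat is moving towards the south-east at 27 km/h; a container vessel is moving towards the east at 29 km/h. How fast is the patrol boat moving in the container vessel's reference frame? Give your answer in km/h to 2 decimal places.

Taking east as x and north as y: patrol boat velocity = (19.092, -19.092) km/h; container vessel velocity = (29.000, 0.000) km/h.
Velocity of patrol boat relative to container vessel = (19.092, -19.092) − (29.000, 0.000) = (-9.908, -19.092) km/h.
Magnitude = |(-9.908, -19.092)| = 21.510 km/h.

21.51 km/h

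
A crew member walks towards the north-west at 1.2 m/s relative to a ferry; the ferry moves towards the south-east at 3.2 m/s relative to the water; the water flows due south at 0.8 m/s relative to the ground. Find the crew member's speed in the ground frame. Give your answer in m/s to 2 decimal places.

In east/north components (m/s): crew member relative to ferry = (-0.849, 0.849); ferry relative to water = (2.263, -2.263); water relative to ground = (0.000, -0.800).
Sum = (1.414, -2.214) m/s.
Speed = |(1.414, -2.214)| = 2.627 m/s.

2.63 m/s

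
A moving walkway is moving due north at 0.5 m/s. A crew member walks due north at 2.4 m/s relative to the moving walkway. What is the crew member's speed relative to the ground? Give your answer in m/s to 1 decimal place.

2.9 m/s

Taking east as x and north as y: moving walkway velocity = (0.000, 0.500) m/s; crew member velocity relative to moving walkway = (0.000, 2.400) m/s.
Velocity relative to ground = (0.000, 0.500) + (0.000, 2.400) = (0.000, 2.900) m/s.
Speed = |(0.000, 2.900)| = 2.900 m/s.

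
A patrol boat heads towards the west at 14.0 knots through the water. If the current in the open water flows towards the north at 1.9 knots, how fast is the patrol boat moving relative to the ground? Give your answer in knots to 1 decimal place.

14.1 knots

Taking east as x and north as y: velocity relative to the water = (-14.000, 0.000) knots; the water relative to ground = (0.000, 1.900) knots.
Velocity relative to ground = (-14.000, 0.000) + (0.000, 1.900) = (-14.000, 1.900) knots.
Speed = |(-14.000, 1.900)| = 14.128 knots.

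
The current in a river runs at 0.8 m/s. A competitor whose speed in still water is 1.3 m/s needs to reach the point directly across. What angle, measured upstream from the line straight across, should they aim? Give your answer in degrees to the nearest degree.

To cancel the current, the upstream component of the competitor's velocity must equal the flow: 1.3 sin θ = 0.8.
sin θ = 0.8 / 1.3 = 0.6154.
θ = arcsin(0.6154) = 37.980°.

38°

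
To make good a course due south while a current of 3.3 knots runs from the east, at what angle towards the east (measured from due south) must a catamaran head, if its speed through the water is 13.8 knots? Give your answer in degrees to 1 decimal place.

13.8°

The current pushes perpendicular to the desired track; the heading must have a component into the current equal to 3.3 knots: 13.8 sin θ = 3.3.
sin θ = 0.2391, so θ = 13.835°.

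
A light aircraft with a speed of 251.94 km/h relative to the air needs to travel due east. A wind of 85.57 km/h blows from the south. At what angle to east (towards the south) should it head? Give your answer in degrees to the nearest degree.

The wind pushes perpendicular to the desired track; the heading must have a component into the wind equal to 85.57 km/h: 251.94 sin θ = 85.57.
sin θ = 0.3396, so θ = 19.855°.

20°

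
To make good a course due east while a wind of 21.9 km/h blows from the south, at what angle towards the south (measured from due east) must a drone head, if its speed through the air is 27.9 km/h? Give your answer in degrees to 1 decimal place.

The wind pushes perpendicular to the desired track; the heading must have a component into the wind equal to 21.9 km/h: 27.9 sin θ = 21.9.
sin θ = 0.7849, so θ = 51.716°.

51.7°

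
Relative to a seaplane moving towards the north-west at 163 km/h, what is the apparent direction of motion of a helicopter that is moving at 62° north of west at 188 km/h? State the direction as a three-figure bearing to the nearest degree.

028°

Taking east as x and north as y: helicopter velocity = (-88.261, 165.994) km/h; seaplane velocity = (-115.258, 115.258) km/h.
Velocity of helicopter relative to seaplane = (-88.261, 165.994) − (-115.258, 115.258) = (26.998, 50.736) km/h.
Bearing = atan2(27.00, 50.74) = 28.02° clockwise from north.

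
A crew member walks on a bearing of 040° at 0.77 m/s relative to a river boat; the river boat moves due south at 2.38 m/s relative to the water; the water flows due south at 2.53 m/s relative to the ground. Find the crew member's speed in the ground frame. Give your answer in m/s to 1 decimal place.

4.3 m/s

In east/north components (m/s): crew member relative to river boat = (0.495, 0.590); river boat relative to water = (0.000, -2.380); water relative to ground = (0.000, -2.530).
Sum = (0.495, -4.320) m/s.
Speed = |(0.495, -4.320)| = 4.348 m/s.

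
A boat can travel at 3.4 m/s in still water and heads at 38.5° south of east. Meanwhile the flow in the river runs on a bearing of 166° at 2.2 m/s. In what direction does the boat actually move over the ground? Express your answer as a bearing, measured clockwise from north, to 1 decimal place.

143.1°

Taking east as x and north as y: velocity relative to the water = (2.661, -2.117) m/s; the water relative to ground = (0.532, -2.135) m/s.
Velocity relative to ground = (2.661, -2.117) + (0.532, -2.135) = (3.193, -4.251) m/s.
Bearing = atan2(3.19, -4.25) = 143.09° clockwise from north.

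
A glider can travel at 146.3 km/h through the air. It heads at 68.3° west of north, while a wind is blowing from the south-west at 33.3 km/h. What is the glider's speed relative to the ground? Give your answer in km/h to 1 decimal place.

136.6 km/h

Taking east as x and north as y: velocity relative to the air = (-135.932, 54.094) km/h; the air relative to ground = (23.547, 23.547) km/h.
Velocity relative to ground = (-135.932, 54.094) + (23.547, 23.547) = (-112.385, 77.641) km/h.
Speed = |(-112.385, 77.641)| = 136.596 km/h.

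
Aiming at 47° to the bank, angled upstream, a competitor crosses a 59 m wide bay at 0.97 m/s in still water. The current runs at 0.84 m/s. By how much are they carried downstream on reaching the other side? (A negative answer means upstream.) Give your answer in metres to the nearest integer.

Perpendicular speed = 0.709 m/s; crossing time = 59 / 0.709 = 83.167 s.
Net downstream speed = 0.178 m/s.
Drift = 0.178 × 83.167 = 14.842 m (downstream).

15 m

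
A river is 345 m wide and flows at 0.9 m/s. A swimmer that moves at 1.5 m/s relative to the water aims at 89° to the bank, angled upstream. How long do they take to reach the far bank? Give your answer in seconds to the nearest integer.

230 s

The component of the swimmer's velocity perpendicular to the bank is 1.5 × sin 89° = 1.500 m/s.
The flow acts along the bank and has no component across it.
Time = 345 / 1.500 = 230.035 s.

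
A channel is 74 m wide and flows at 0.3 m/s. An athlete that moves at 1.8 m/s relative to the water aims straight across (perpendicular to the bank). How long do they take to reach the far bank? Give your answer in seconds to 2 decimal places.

41.11 s

The component of the athlete's velocity perpendicular to the bank is 1.8 m/s.
The flow acts along the bank and has no component across it.
Time = 74 / 1.800 = 41.111 s.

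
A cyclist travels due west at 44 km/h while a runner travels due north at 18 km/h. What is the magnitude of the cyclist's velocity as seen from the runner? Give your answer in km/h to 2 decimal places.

47.54 km/h

Taking east as x and north as y: cyclist velocity = (-44.000, 0.000) km/h; runner velocity = (0.000, 18.000) km/h.
Velocity of cyclist relative to runner = (-44.000, 0.000) − (0.000, 18.000) = (-44.000, -18.000) km/h.
Magnitude = |(-44.000, -18.000)| = 47.539 km/h.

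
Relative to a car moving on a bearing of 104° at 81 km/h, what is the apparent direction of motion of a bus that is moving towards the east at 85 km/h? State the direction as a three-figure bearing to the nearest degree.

Taking east as x and north as y: bus velocity = (85.000, 0.000) km/h; car velocity = (78.594, -19.596) km/h.
Velocity of bus relative to car = (85.000, 0.000) − (78.594, -19.596) = (6.406, 19.596) km/h.
Bearing = atan2(6.41, 19.60) = 18.10° clockwise from north.

018°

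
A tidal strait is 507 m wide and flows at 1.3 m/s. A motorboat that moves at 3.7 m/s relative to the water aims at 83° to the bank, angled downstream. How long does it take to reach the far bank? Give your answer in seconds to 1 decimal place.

138.1 s

The component of the motorboat's velocity perpendicular to the bank is 3.7 × sin 83° = 3.672 m/s.
Only the cross-stream component determines the crossing time; the current contributes nothing perpendicular to the bank.
Time = 507 / 3.672 = 138.056 s.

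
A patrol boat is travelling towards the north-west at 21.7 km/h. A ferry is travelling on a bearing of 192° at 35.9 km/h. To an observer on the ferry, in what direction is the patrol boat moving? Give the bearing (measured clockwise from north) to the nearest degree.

351°

Taking east as x and north as y: patrol boat velocity = (-15.344, 15.344) km/h; ferry velocity = (-7.464, -35.115) km/h.
Velocity of patrol boat relative to ferry = (-15.344, 15.344) − (-7.464, -35.115) = (-7.880, 50.460) km/h.
Bearing = atan2(-7.88, 50.46) = 351.12° clockwise from north.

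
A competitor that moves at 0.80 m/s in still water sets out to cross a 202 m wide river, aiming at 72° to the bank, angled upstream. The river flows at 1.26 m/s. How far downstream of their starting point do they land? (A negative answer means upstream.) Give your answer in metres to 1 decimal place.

268.9 m

Perpendicular speed = 0.761 m/s; crossing time = 202 / 0.761 = 265.494 s.
Net downstream speed = 1.013 m/s.
Drift = 1.013 × 265.494 = 268.889 m (downstream).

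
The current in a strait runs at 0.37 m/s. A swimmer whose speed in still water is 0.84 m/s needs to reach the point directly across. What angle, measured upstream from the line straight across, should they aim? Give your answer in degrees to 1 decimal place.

To cancel the current, the upstream component of the swimmer's velocity must equal the flow: 0.84 sin θ = 0.37.
sin θ = 0.37 / 0.84 = 0.4405.
θ = arcsin(0.4405) = 26.134°.

26.1°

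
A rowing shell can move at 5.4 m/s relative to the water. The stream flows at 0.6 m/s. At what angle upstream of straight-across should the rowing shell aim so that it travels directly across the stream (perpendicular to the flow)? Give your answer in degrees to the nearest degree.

To cancel the current, the upstream component of the rowing shell's velocity must equal the flow: 5.4 sin θ = 0.6.
sin θ = 0.6 / 5.4 = 0.1111.
θ = arcsin(0.1111) = 6.379°.

6°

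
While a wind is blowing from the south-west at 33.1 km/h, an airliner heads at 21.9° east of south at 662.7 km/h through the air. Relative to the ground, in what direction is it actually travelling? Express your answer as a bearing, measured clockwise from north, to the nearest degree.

155°

Taking east as x and north as y: velocity relative to the air = (247.179, -614.877) km/h; the air relative to ground = (23.405, 23.405) km/h.
Velocity relative to ground = (247.179, -614.877) + (23.405, 23.405) = (270.584, -591.472) km/h.
Bearing = atan2(270.58, -591.47) = 155.42° clockwise from north.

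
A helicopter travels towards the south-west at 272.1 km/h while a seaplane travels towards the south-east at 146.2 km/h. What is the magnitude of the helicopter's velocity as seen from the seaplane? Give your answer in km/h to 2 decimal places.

Taking east as x and north as y: helicopter velocity = (-192.404, -192.404) km/h; seaplane velocity = (103.379, -103.379) km/h.
Velocity of helicopter relative to seaplane = (-192.404, -192.404) − (103.379, -103.379) = (-295.783, -89.025) km/h.
Magnitude = |(-295.783, -89.025)| = 308.890 km/h.

308.89 km/h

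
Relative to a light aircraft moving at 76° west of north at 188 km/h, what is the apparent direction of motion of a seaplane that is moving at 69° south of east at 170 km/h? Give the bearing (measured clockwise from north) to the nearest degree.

130°

Taking east as x and north as y: seaplane velocity = (60.923, -158.709) km/h; light aircraft velocity = (-182.416, 45.481) km/h.
Velocity of seaplane relative to light aircraft = (60.923, -158.709) − (-182.416, 45.481) = (243.338, -204.190) km/h.
Bearing = atan2(243.34, -204.19) = 130.00° clockwise from north.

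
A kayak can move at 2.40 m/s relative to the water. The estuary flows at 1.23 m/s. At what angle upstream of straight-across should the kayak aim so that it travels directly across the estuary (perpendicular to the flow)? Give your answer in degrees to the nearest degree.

To cancel the current, the upstream component of the kayak's velocity must equal the flow: 2.40 sin θ = 1.23.
sin θ = 1.23 / 2.40 = 0.5125.
θ = arcsin(0.5125) = 30.830°.

31°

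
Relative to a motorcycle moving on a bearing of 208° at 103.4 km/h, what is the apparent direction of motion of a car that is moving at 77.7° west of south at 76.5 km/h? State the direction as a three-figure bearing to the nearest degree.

Taking east as x and north as y: car velocity = (-74.744, -16.297) km/h; motorcycle velocity = (-48.543, -91.297) km/h.
Velocity of car relative to motorcycle = (-74.744, -16.297) − (-48.543, -91.297) = (-26.201, 75.000) km/h.
Bearing = atan2(-26.20, 75.00) = 340.74° clockwise from north.

341°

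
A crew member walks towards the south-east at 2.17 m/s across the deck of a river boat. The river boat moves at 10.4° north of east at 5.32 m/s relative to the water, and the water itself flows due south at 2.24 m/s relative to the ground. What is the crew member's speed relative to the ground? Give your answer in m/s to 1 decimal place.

In east/north components (m/s): crew member relative to river boat = (1.534, -1.534); river boat relative to water = (5.233, 0.960); water relative to ground = (0.000, -2.240).
Sum = (6.767, -2.814) m/s.
Speed = |(6.767, -2.814)| = 7.329 m/s.

7.3 m/s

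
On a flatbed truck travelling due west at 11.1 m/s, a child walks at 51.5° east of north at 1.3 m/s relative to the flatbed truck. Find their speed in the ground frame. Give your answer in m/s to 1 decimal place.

10.1 m/s

Taking east as x and north as y: flatbed truck velocity = (-11.100, 0.000) m/s; child velocity relative to flatbed truck = (1.017, 0.809) m/s.
Velocity relative to ground = (-11.100, 0.000) + (1.017, 0.809) = (-10.083, 0.809) m/s.
Speed = |(-10.083, 0.809)| = 10.115 m/s.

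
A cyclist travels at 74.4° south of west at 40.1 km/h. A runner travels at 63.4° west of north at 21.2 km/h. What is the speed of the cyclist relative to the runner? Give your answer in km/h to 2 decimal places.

48.80 km/h

Taking east as x and north as y: cyclist velocity = (-10.784, -38.623) km/h; runner velocity = (-18.956, 9.492) km/h.
Velocity of cyclist relative to runner = (-10.784, -38.623) − (-18.956, 9.492) = (8.172, -48.115) km/h.
Magnitude = |(8.172, -48.115)| = 48.804 km/h.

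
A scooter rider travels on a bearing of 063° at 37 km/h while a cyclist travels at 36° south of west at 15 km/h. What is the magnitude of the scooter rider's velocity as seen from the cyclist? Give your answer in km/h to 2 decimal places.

51.87 km/h

Taking east as x and north as y: scooter rider velocity = (32.967, 16.798) km/h; cyclist velocity = (-12.135, -8.817) km/h.
Velocity of scooter rider relative to cyclist = (32.967, 16.798) − (-12.135, -8.817) = (45.102, 25.614) km/h.
Magnitude = |(45.102, 25.614)| = 51.868 km/h.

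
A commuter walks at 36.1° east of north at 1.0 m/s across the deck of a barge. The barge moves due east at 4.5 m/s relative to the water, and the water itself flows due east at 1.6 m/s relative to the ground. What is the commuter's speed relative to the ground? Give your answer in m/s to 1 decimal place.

6.7 m/s

In east/north components (m/s): commuter relative to barge = (0.589, 0.808); barge relative to water = (4.500, 0.000); water relative to ground = (1.600, 0.000).
Sum = (6.689, 0.808) m/s.
Speed = |(6.689, 0.808)| = 6.738 m/s.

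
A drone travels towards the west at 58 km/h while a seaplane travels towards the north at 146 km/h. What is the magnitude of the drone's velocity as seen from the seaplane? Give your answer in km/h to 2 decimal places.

Taking east as x and north as y: drone velocity = (-58.000, 0.000) km/h; seaplane velocity = (0.000, 146.000) km/h.
Velocity of drone relative to seaplane = (-58.000, 0.000) − (0.000, 146.000) = (-58.000, -146.000) km/h.
Magnitude = |(-58.000, -146.000)| = 157.099 km/h.

157.10 km/h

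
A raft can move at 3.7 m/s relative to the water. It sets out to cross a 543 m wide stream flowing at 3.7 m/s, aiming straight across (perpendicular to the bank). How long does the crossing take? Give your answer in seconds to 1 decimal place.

146.8 s

The component of the raft's velocity perpendicular to the bank is 3.7 m/s.
The current is parallel to the bank, so it does not affect the crossing time.
Time = 543 / 3.700 = 146.757 s.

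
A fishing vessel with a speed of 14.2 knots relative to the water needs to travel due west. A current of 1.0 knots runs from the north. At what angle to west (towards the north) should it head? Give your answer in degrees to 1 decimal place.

4.0°

The current pushes perpendicular to the desired track; the heading must have a component into the current equal to 1.0 knots: 14.2 sin θ = 1.0.
sin θ = 0.0704, so θ = 4.038°.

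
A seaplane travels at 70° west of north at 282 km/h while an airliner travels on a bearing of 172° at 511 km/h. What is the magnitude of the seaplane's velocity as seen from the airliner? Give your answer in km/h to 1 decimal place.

689.9 km/h

Taking east as x and north as y: seaplane velocity = (-264.993, 96.450) km/h; airliner velocity = (71.117, -506.027) km/h.
Velocity of seaplane relative to airliner = (-264.993, 96.450) − (71.117, -506.027) = (-336.111, 602.477) km/h.
Magnitude = |(-336.111, 602.477)| = 689.890 km/h.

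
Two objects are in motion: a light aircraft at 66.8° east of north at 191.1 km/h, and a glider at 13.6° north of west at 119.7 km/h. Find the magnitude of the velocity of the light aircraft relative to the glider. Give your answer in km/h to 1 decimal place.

295.8 km/h

Taking east as x and north as y: light aircraft velocity = (175.647, 75.282) km/h; glider velocity = (-116.344, 28.147) km/h.
Velocity of light aircraft relative to glider = (175.647, 75.282) − (-116.344, 28.147) = (291.990, 47.136) km/h.
Magnitude = |(291.990, 47.136)| = 295.771 km/h.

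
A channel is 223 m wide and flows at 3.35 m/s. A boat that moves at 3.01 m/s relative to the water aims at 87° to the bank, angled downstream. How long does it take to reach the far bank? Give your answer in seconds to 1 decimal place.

The component of the boat's velocity perpendicular to the bank is 3.01 × sin 87° = 3.006 m/s.
The current is parallel to the bank, so it does not affect the crossing time.
Time = 223 / 3.006 = 74.188 s.

74.2 s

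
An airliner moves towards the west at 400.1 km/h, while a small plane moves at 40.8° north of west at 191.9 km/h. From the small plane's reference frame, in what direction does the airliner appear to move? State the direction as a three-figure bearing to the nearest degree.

Taking east as x and north as y: airliner velocity = (-400.100, 0.000) km/h; small plane velocity = (-145.267, 125.391) km/h.
Velocity of airliner relative to small plane = (-400.100, 0.000) − (-145.267, 125.391) = (-254.833, -125.391) km/h.
Bearing = atan2(-254.83, -125.39) = 243.80° clockwise from north.

244°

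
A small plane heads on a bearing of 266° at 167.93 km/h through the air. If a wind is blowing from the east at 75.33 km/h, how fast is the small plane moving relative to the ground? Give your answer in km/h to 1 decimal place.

Taking east as x and north as y: velocity relative to the air = (-167.521, -11.714) km/h; the air relative to ground = (-75.330, 0.000) km/h.
Velocity relative to ground = (-167.521, -11.714) + (-75.330, 0.000) = (-242.851, -11.714) km/h.
Speed = |(-242.851, -11.714)| = 243.133 km/h.

243.1 km/h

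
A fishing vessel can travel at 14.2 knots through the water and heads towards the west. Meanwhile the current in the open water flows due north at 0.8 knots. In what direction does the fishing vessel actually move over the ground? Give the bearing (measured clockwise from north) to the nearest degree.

Taking east as x and north as y: velocity relative to the water = (-14.200, 0.000) knots; the water relative to ground = (0.000, 0.800) knots.
Velocity relative to ground = (-14.200, 0.000) + (0.000, 0.800) = (-14.200, 0.800) knots.
Bearing = atan2(-14.20, 0.80) = 273.22° clockwise from north.

273°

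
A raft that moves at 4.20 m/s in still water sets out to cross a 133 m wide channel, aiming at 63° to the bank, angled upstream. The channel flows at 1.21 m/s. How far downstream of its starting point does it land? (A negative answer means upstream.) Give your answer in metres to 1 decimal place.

-24.8 m

Perpendicular speed = 3.742 m/s; crossing time = 133 / 3.742 = 35.540 s.
Net downstream speed = -0.697 m/s.
Drift = -0.697 × 35.540 = -24.763 m (upstream).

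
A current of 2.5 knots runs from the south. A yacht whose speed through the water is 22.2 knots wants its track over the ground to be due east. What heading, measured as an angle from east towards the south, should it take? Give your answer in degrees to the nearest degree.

6°

The current pushes perpendicular to the desired track; the heading must have a component into the current equal to 2.5 knots: 22.2 sin θ = 2.5.
sin θ = 0.1126, so θ = 6.466°.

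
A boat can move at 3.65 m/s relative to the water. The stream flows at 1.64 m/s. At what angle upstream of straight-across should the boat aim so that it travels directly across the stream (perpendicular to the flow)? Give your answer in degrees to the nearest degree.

27°

To cancel the current, the upstream component of the boat's velocity must equal the flow: 3.65 sin θ = 1.64.
sin θ = 1.64 / 3.65 = 0.4493.
θ = arcsin(0.4493) = 26.700°.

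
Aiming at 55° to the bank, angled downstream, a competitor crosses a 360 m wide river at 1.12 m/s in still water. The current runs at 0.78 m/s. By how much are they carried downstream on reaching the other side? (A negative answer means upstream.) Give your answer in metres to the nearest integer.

Perpendicular speed = 0.917 m/s; crossing time = 360 / 0.917 = 392.392 s.
Net downstream speed = 1.422 m/s.
Drift = 1.422 × 392.392 = 558.140 m (downstream).

558 m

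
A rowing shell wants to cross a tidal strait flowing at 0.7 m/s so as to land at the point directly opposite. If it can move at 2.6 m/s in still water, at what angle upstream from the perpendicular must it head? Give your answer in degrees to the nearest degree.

16°

To cancel the current, the upstream component of the rowing shell's velocity must equal the flow: 2.6 sin θ = 0.7.
sin θ = 0.7 / 2.6 = 0.2692.
θ = arcsin(0.2692) = 15.618°.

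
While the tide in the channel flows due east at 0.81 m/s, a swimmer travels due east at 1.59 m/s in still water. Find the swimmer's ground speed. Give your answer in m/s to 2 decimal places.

Taking east as x and north as y: velocity relative to the water = (1.590, 0.000) m/s; the water relative to ground = (0.810, 0.000) m/s.
Velocity relative to ground = (1.590, 0.000) + (0.810, 0.000) = (2.400, 0.000) m/s.
Speed = |(2.400, 0.000)| = 2.400 m/s.

2.40 m/s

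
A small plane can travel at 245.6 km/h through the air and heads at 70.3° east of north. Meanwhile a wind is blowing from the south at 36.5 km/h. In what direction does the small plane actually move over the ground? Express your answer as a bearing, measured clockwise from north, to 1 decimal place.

Taking east as x and north as y: velocity relative to the air = (231.225, 82.791) km/h; the air relative to ground = (0.000, 36.500) km/h.
Velocity relative to ground = (231.225, 82.791) + (0.000, 36.500) = (231.225, 119.291) km/h.
Bearing = atan2(231.23, 119.29) = 62.71° clockwise from north.

062.7°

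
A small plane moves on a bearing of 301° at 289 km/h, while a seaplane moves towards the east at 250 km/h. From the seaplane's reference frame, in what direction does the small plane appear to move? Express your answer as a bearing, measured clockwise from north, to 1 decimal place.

286.6°

Taking east as x and north as y: small plane velocity = (-247.721, 148.846) km/h; seaplane velocity = (250.000, 0.000) km/h.
Velocity of small plane relative to seaplane = (-247.721, 148.846) − (250.000, 0.000) = (-497.721, 148.846) km/h.
Bearing = atan2(-497.72, 148.85) = 286.65° clockwise from north.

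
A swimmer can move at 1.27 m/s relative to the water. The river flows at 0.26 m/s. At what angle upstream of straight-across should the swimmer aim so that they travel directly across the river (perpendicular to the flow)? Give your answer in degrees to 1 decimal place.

To cancel the current, the upstream component of the swimmer's velocity must equal the flow: 1.27 sin θ = 0.26.
sin θ = 0.26 / 1.27 = 0.2047.
θ = arcsin(0.2047) = 11.813°.

11.8°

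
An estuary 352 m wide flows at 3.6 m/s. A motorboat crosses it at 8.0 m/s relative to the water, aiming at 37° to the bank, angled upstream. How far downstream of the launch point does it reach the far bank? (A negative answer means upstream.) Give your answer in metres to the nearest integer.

Perpendicular speed = 4.815 m/s; crossing time = 352 / 4.815 = 73.112 s.
Net downstream speed = -2.789 m/s.
Drift = -2.789 × 73.112 = -203.916 m (upstream).

-204 m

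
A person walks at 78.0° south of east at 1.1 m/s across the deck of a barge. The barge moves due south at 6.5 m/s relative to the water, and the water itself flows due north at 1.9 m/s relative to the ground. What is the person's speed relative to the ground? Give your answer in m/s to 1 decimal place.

In east/north components (m/s): person relative to barge = (0.229, -1.076); barge relative to water = (0.000, -6.500); water relative to ground = (0.000, 1.900).
Sum = (0.229, -5.676) m/s.
Speed = |(0.229, -5.676)| = 5.681 m/s.

5.7 m/s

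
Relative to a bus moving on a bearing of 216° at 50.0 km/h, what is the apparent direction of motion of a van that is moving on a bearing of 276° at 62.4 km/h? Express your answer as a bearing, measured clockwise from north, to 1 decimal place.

Taking east as x and north as y: van velocity = (-62.058, 6.523) km/h; bus velocity = (-29.389, -40.451) km/h.
Velocity of van relative to bus = (-62.058, 6.523) − (-29.389, -40.451) = (-32.669, 46.973) km/h.
Bearing = atan2(-32.67, 46.97) = 325.18° clockwise from north.

325.2°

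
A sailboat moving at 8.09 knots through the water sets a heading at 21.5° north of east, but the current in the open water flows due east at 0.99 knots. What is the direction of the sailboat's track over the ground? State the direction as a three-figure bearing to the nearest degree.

071°

Taking east as x and north as y: velocity relative to the water = (7.527, 2.965) knots; the water relative to ground = (0.990, 0.000) knots.
Velocity relative to ground = (7.527, 2.965) + (0.990, 0.000) = (8.517, 2.965) knots.
Bearing = atan2(8.52, 2.96) = 70.81° clockwise from north.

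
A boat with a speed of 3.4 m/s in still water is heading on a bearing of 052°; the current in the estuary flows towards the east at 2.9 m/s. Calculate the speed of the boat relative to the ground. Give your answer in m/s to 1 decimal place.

Taking east as x and north as y: velocity relative to the water = (2.679, 2.093) m/s; the water relative to ground = (2.900, 0.000) m/s.
Velocity relative to ground = (2.679, 2.093) + (2.900, 0.000) = (5.579, 2.093) m/s.
Speed = |(5.579, 2.093)| = 5.959 m/s.

6.0 m/s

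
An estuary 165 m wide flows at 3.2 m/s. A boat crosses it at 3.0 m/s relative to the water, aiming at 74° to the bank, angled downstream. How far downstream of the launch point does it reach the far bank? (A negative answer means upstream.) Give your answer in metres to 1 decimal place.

Perpendicular speed = 2.884 m/s; crossing time = 165 / 2.884 = 57.216 s.
Net downstream speed = 4.027 m/s.
Drift = 4.027 × 57.216 = 230.406 m (downstream).

230.4 m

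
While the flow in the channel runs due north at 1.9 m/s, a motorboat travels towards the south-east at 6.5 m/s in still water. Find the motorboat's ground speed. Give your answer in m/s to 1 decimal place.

Taking east as x and north as y: velocity relative to the water = (4.596, -4.596) m/s; the water relative to ground = (0.000, 1.900) m/s.
Velocity relative to ground = (4.596, -4.596) + (0.000, 1.900) = (4.596, -2.696) m/s.
Speed = |(4.596, -2.696)| = 5.329 m/s.

5.3 m/s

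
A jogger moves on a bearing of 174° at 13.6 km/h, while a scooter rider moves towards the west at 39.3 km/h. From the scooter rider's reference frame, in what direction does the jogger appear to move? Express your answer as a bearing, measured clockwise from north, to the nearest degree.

108°

Taking east as x and north as y: jogger velocity = (1.422, -13.525) km/h; scooter rider velocity = (-39.300, 0.000) km/h.
Velocity of jogger relative to scooter rider = (1.422, -13.525) − (-39.300, 0.000) = (40.722, -13.525) km/h.
Bearing = atan2(40.72, -13.53) = 108.37° clockwise from north.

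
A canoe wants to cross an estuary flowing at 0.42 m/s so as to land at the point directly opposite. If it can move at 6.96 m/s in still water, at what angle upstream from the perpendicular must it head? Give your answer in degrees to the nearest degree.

3°

To cancel the current, the upstream component of the canoe's velocity must equal the flow: 6.96 sin θ = 0.42.
sin θ = 0.42 / 6.96 = 0.0603.
θ = arcsin(0.0603) = 3.460°.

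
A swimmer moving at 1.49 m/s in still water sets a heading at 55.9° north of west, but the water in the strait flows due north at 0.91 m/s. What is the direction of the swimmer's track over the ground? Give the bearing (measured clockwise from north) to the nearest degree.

Taking east as x and north as y: velocity relative to the water = (-0.835, 1.234) m/s; the water relative to ground = (0.000, 0.910) m/s.
Velocity relative to ground = (-0.835, 1.234) + (0.000, 0.910) = (-0.835, 2.144) m/s.
Bearing = atan2(-0.84, 2.14) = 338.71° clockwise from north.

339°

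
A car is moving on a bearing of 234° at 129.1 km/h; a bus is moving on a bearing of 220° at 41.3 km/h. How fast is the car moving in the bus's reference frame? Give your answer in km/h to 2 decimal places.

89.59 km/h

Taking east as x and north as y: car velocity = (-104.444, -75.883) km/h; bus velocity = (-26.547, -31.638) km/h.
Velocity of car relative to bus = (-104.444, -75.883) − (-26.547, -31.638) = (-77.897, -44.245) km/h.
Magnitude = |(-77.897, -44.245)| = 89.586 km/h.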